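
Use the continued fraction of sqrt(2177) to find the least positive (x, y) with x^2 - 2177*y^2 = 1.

First expand sqrt(2177) as a continued fraction. With x_i = (sqrt(2177) + m_i)/d_i and (m_0, d_0) = (0, 1): a_0 = floor(sqrt(2177)) = 46, since 46^2 = 2116 <= 2177 < 2209 = 47^2.
Iterate m_{i+1} = d_i*a_i - m_i, d_{i+1} = (2177 - m_{i+1}^2)/d_i, a_{i+1} = floor((a_0 + m_{i+1})/d_{i+1}):
  m_1 = 1*46 - 0 = 46, d_1 = (2177 - 46^2)/1 = 61/1 = 61, a_1 = floor((46 + 46)/61) = 1.
  m_2 = 61*1 - 46 = 15, d_2 = (2177 - 15^2)/61 = 1952/61 = 32, a_2 = floor((46 + 15)/32) = 1.
  m_3 = 32*1 - 15 = 17, d_3 = (2177 - 17^2)/32 = 1888/32 = 59, a_3 = floor((46 + 17)/59) = 1.
  m_4 = 59*1 - 17 = 42, d_4 = (2177 - 42^2)/59 = 413/59 = 7, a_4 = floor((46 + 42)/7) = 12.
  m_5 = 7*12 - 42 = 42, d_5 = (2177 - 42^2)/7 = 413/7 = 59, a_5 = floor((46 + 42)/59) = 1.
  m_6 = 59*1 - 42 = 17, d_6 = (2177 - 17^2)/59 = 1888/59 = 32, a_6 = floor((46 + 17)/32) = 1.
  m_7 = 32*1 - 17 = 15, d_7 = (2177 - 15^2)/32 = 1952/32 = 61, a_7 = floor((46 + 15)/61) = 1.
  m_8 = 61*1 - 15 = 46, d_8 = (2177 - 46^2)/61 = 61/61 = 1, a_8 = floor((46 + 46)/1) = 92.
  m_9 = 1*92 - 46 = 46, d_9 = (2177 - 46^2)/1 = 61/1 = 61: (m_9, d_9) = (m_1, d_1) = (46, 61), so from here the quotients repeat a_1, ..., a_8; the period length is 8.
So sqrt(2177) = [46; (1, 1, 1, 12, 1, 1, 1, 92)] with period length k = 8.
k is even, so the fundamental solution of x^2 - 2177y^2 = 1 is (p_{k-1}, q_{k-1}) = (p_7, q_7); compute convergents through index 7.
Convergents (p_i = a_i*p_{i-1} + p_{i-2}, q_i = a_i*q_{i-1} + q_{i-2} with p_{-2}=0, p_{-1}=1, q_{-2}=1, q_{-1}=0):
  i=0: a_0=46, p_0 = 46*1 + 0 = 46, q_0 = 46*0 + 1 = 1.
  i=1: a_1=1, p_1 = 1*46 + 1 = 47, q_1 = 1*1 + 0 = 1.
  i=2: a_2=1, p_2 = 1*47 + 46 = 93, q_2 = 1*1 + 1 = 2.
  i=3: a_3=1, p_3 = 1*93 + 47 = 140, q_3 = 1*2 + 1 = 3.
  i=4: a_4=12, p_4 = 12*140 + 93 = 1773, q_4 = 12*3 + 2 = 38.
  i=5: a_5=1, p_5 = 1*1773 + 140 = 1913, q_5 = 1*38 + 3 = 41.
  i=6: a_6=1, p_6 = 1*1913 + 1773 = 3686, q_6 = 1*41 + 38 = 79.
  i=7: a_7=1, p_7 = 1*3686 + 1913 = 5599, q_7 = 1*79 + 41 = 120.
Check: 5599^2 - 2177*120^2 = 31348801 - 31348800 = 1, so (x, y) = (5599, 120) solves the equation, and by the theorem it is the least positive solution.

(x, y) = (5599, 120)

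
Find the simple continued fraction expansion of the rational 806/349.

[2; 3, 4, 3, 8]

Run the Euclidean algorithm on 806 and 349; the successive quotients are the partial quotients a_0, a_1, ... (each step inverts the fractional part left over by the previous one):
  806 = 2*349 + 108, so a_0 = 2.
  349 = 3*108 + 25, so a_1 = 3.
  108 = 4*25 + 8, so a_2 = 4.
  25 = 3*8 + 1, so a_3 = 3.
  8 = 8*1 + 0, so a_4 = 8.
The remainder reaches 0 after 5 divisions, so the expansion has 5 partial quotients, read off in order.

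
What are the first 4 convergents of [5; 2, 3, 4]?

Using the convergent recurrence p_i = a_i*p_{i-1} + p_{i-2}, q_i = a_i*q_{i-1} + q_{i-2} with p_{-2}=0, p_{-1}=1, q_{-2}=1, q_{-1}=0:
  i=0: a_0=5, p_0 = 5*1 + 0 = 5, q_0 = 5*0 + 1 = 1.
  i=1: a_1=2, p_1 = 2*5 + 1 = 11, q_1 = 2*1 + 0 = 2.
  i=2: a_2=3, p_2 = 3*11 + 5 = 38, q_2 = 3*2 + 1 = 7.
  i=3: a_3=4, p_3 = 4*38 + 11 = 163, q_3 = 4*7 + 2 = 30.

5/1, 11/2, 38/7, 163/30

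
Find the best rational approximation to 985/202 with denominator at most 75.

356/73

Expand x = 985/202 as a continued fraction with the Euclidean algorithm:
  985 = 4*202 + 177, so a_0 = 4.
  202 = 1*177 + 25, so a_1 = 1.
  177 = 7*25 + 2, so a_2 = 7.
  25 = 12*2 + 1, so a_3 = 12.
  2 = 2*1 + 0, so a_4 = 2.
so x = [4; 1, 7, 12, 2].
Convergents (p_i = a_i*p_{i-1} + p_{i-2}, q_i = a_i*q_{i-1} + q_{i-2} with p_{-2}=0, p_{-1}=1, q_{-2}=1, q_{-1}=0), until the denominator exceeds 75:
  i=0: a_0=4, p_0 = 4*1 + 0 = 4, q_0 = 4*0 + 1 = 1.
  i=1: a_1=1, p_1 = 1*4 + 1 = 5, q_1 = 1*1 + 0 = 1.
  i=2: a_2=7, p_2 = 7*5 + 4 = 39, q_2 = 7*1 + 1 = 8.
  i=3: a_3=12, p_3 = 12*39 + 5 = 473, q_3 = 12*8 + 1 = 97.
q_3 = 97 > 75, so the last convergent with denominator <= 75 is p_2/q_2 = 39/8.
The closest fraction with denominator <= 75 is either p_2/q_2 or the intermediate fraction (k*p_2 + p_1)/(k*q_2 + q_1) with the largest k >= 1 whose denominator stays <= 75; these approach x as k grows, and every other convergent or intermediate fraction in range is farther away.
Largest k: floor((75 - q_1)/q_2) = floor((75 - 1)/8) = 9.
That gives (9*39 + 5)/(9*8 + 1) = 356/73.
Compare the errors: |x - 39/8| = |985*8 - 39*202|/(202*8) = 2/1616, and |x - 356/73| = |985*73 - 356*202|/(202*73) = 7/14746.
Cross-multiplying, 7*1616 = 11312 < 29492 = 2*14746, so 7/14746 is smaller: the intermediate fraction 356/73 is closer to x than 39/8.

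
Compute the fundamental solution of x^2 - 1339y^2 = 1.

First expand sqrt(1339) as a continued fraction. With x_i = (sqrt(1339) + m_i)/d_i and (m_0, d_0) = (0, 1): a_0 = floor(sqrt(1339)) = 36, since 36^2 = 1296 <= 1339 < 1369 = 37^2.
Iterate m_{i+1} = d_i*a_i - m_i, d_{i+1} = (1339 - m_{i+1}^2)/d_i, a_{i+1} = floor((a_0 + m_{i+1})/d_{i+1}):
  m_1 = 1*36 - 0 = 36, d_1 = (1339 - 36^2)/1 = 43/1 = 43, a_1 = floor((36 + 36)/43) = 1.
  m_2 = 43*1 - 36 = 7, d_2 = (1339 - 7^2)/43 = 1290/43 = 30, a_2 = floor((36 + 7)/30) = 1.
  m_3 = 30*1 - 7 = 23, d_3 = (1339 - 23^2)/30 = 810/30 = 27, a_3 = floor((36 + 23)/27) = 2.
  m_4 = 27*2 - 23 = 31, d_4 = (1339 - 31^2)/27 = 378/27 = 14, a_4 = floor((36 + 31)/14) = 4.
  m_5 = 14*4 - 31 = 25, d_5 = (1339 - 25^2)/14 = 714/14 = 51, a_5 = floor((36 + 25)/51) = 1.
  m_6 = 51*1 - 25 = 26, d_6 = (1339 - 26^2)/51 = 663/51 = 13, a_6 = floor((36 + 26)/13) = 4.
  m_7 = 13*4 - 26 = 26, d_7 = (1339 - 26^2)/13 = 663/13 = 51, a_7 = floor((36 + 26)/51) = 1.
  m_8 = 51*1 - 26 = 25, d_8 = (1339 - 25^2)/51 = 714/51 = 14, a_8 = floor((36 + 25)/14) = 4.
  m_9 = 14*4 - 25 = 31, d_9 = (1339 - 31^2)/14 = 378/14 = 27, a_9 = floor((36 + 31)/27) = 2.
  m_10 = 27*2 - 31 = 23, d_10 = (1339 - 23^2)/27 = 810/27 = 30, a_10 = floor((36 + 23)/30) = 1.
  m_11 = 30*1 - 23 = 7, d_11 = (1339 - 7^2)/30 = 1290/30 = 43, a_11 = floor((36 + 7)/43) = 1.
  m_12 = 43*1 - 7 = 36, d_12 = (1339 - 36^2)/43 = 43/43 = 1, a_12 = floor((36 + 36)/1) = 72.
  m_13 = 1*72 - 36 = 36, d_13 = (1339 - 36^2)/1 = 43/1 = 43: (m_13, d_13) = (m_1, d_1) = (36, 43), so from here the quotients repeat a_1, ..., a_12; the period length is 12.
So sqrt(1339) = [36; (1, 1, 2, 4, 1, 4, 1, 4, 2, 1, 1, 72)] with period length k = 12.
k is even, so the fundamental solution of x^2 - 1339y^2 = 1 is (p_{k-1}, q_{k-1}) = (p_11, q_11); compute convergents through index 11.
Convergents (p_i = a_i*p_{i-1} + p_{i-2}, q_i = a_i*q_{i-1} + q_{i-2} with p_{-2}=0, p_{-1}=1, q_{-2}=1, q_{-1}=0):
  i=0: a_0=36, p_0 = 36*1 + 0 = 36, q_0 = 36*0 + 1 = 1.
  i=1: a_1=1, p_1 = 1*36 + 1 = 37, q_1 = 1*1 + 0 = 1.
  i=2: a_2=1, p_2 = 1*37 + 36 = 73, q_2 = 1*1 + 1 = 2.
  i=3: a_3=2, p_3 = 2*73 + 37 = 183, q_3 = 2*2 + 1 = 5.
  i=4: a_4=4, p_4 = 4*183 + 73 = 805, q_4 = 4*5 + 2 = 22.
  i=5: a_5=1, p_5 = 1*805 + 183 = 988, q_5 = 1*22 + 5 = 27.
  i=6: a_6=4, p_6 = 4*988 + 805 = 4757, q_6 = 4*27 + 22 = 130.
  i=7: a_7=1, p_7 = 1*4757 + 988 = 5745, q_7 = 1*130 + 27 = 157.
  i=8: a_8=4, p_8 = 4*5745 + 4757 = 27737, q_8 = 4*157 + 130 = 758.
  i=9: a_9=2, p_9 = 2*27737 + 5745 = 61219, q_9 = 2*758 + 157 = 1673.
  i=10: a_10=1, p_10 = 1*61219 + 27737 = 88956, q_10 = 1*1673 + 758 = 2431.
  i=11: a_11=1, p_11 = 1*88956 + 61219 = 150175, q_11 = 1*2431 + 1673 = 4104.
Check: 150175^2 - 1339*4104^2 = 22552530625 - 22552530624 = 1, so (x, y) = (150175, 4104) solves the equation, and by the theorem it is the least positive solution.

(x, y) = (150175, 4104)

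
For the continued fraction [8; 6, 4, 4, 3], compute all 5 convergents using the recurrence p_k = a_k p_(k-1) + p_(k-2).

Using the convergent recurrence p_i = a_i*p_{i-1} + p_{i-2}, q_i = a_i*q_{i-1} + q_{i-2} with p_{-2}=0, p_{-1}=1, q_{-2}=1, q_{-1}=0:
  i=0: a_0=8, p_0 = 8*1 + 0 = 8, q_0 = 8*0 + 1 = 1.
  i=1: a_1=6, p_1 = 6*8 + 1 = 49, q_1 = 6*1 + 0 = 6.
  i=2: a_2=4, p_2 = 4*49 + 8 = 204, q_2 = 4*6 + 1 = 25.
  i=3: a_3=4, p_3 = 4*204 + 49 = 865, q_3 = 4*25 + 6 = 106.
  i=4: a_4=3, p_4 = 3*865 + 204 = 2799, q_4 = 3*106 + 25 = 343.

8/1, 49/6, 204/25, 865/106, 2799/343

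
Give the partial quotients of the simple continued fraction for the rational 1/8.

[0; 8]

Run the Euclidean algorithm on 1 and 8; the successive quotients are the partial quotients a_0, a_1, ... (each step inverts the fractional part left over by the previous one):
  1 = 0*8 + 1, so a_0 = 0.
  8 = 8*1 + 0, so a_1 = 8.
The remainder reaches 0 after 2 divisions, so the expansion has 2 partial quotients, read off in order.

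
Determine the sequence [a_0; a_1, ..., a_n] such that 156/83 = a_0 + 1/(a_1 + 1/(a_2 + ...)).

[1; 1, 7, 3, 3]

Run the Euclidean algorithm on 156 and 83; the successive quotients are the partial quotients a_0, a_1, ... (each step inverts the fractional part left over by the previous one):
  156 = 1*83 + 73, so a_0 = 1.
  83 = 1*73 + 10, so a_1 = 1.
  73 = 7*10 + 3, so a_2 = 7.
  10 = 3*3 + 1, so a_3 = 3.
  3 = 3*1 + 0, so a_4 = 3.
The remainder reaches 0 after 5 divisions, so the expansion has 5 partial quotients, read off in order.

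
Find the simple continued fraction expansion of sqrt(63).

[7; (1, 14)]

Write x_i = (sqrt(63) + m_i)/d_i with (m_0, d_0) = (0, 1). a_0 = floor(sqrt(63)) = 7, since 7^2 = 49 <= 63 < 64 = 8^2.
Iterate m_{i+1} = d_i*a_i - m_i, d_{i+1} = (63 - m_{i+1}^2)/d_i, a_{i+1} = floor((a_0 + m_{i+1})/d_{i+1}):
  m_1 = 1*7 - 0 = 7, d_1 = (63 - 7^2)/1 = 14/1 = 14, a_1 = floor((7 + 7)/14) = 1.
  m_2 = 14*1 - 7 = 7, d_2 = (63 - 7^2)/14 = 14/14 = 1, a_2 = floor((7 + 7)/1) = 14.
  m_3 = 1*14 - 7 = 7, d_3 = (63 - 7^2)/1 = 14/1 = 14: (m_3, d_3) = (m_1, d_1) = (7, 14), so from here the quotients repeat a_1, a_2; the period length is 2.
Hence the expansion of sqrt(63) is a_0 = 7 followed by the repeating block 1, 14 (period 2).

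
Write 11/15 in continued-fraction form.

[0; 1, 2, 1, 3]

Run the Euclidean algorithm on 11 and 15; the successive quotients are the partial quotients a_0, a_1, ... (each step inverts the fractional part left over by the previous one):
  11 = 0*15 + 11, so a_0 = 0.
  15 = 1*11 + 4, so a_1 = 1.
  11 = 2*4 + 3, so a_2 = 2.
  4 = 1*3 + 1, so a_3 = 1.
  3 = 3*1 + 0, so a_4 = 3.
The remainder reaches 0 after 5 divisions, so the expansion has 5 partial quotients, read off in order.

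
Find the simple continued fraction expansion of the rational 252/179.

[1; 2, 2, 4, 1, 2, 2]

Run the Euclidean algorithm on 252 and 179; the successive quotients are the partial quotients a_0, a_1, ... (each step inverts the fractional part left over by the previous one):
  252 = 1*179 + 73, so a_0 = 1.
  179 = 2*73 + 33, so a_1 = 2.
  73 = 2*33 + 7, so a_2 = 2.
  33 = 4*7 + 5, so a_3 = 4.
  7 = 1*5 + 2, so a_4 = 1.
  5 = 2*2 + 1, so a_5 = 2.
  2 = 2*1 + 0, so a_6 = 2.
The remainder reaches 0 after 7 divisions, so the expansion has 7 partial quotients, read off in order.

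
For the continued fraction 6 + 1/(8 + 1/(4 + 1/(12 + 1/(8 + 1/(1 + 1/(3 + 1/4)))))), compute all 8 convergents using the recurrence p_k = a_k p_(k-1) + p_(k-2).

Using the convergent recurrence p_i = a_i*p_{i-1} + p_{i-2}, q_i = a_i*q_{i-1} + q_{i-2} with p_{-2}=0, p_{-1}=1, q_{-2}=1, q_{-1}=0:
  i=0: a_0=6, p_0 = 6*1 + 0 = 6, q_0 = 6*0 + 1 = 1.
  i=1: a_1=8, p_1 = 8*6 + 1 = 49, q_1 = 8*1 + 0 = 8.
  i=2: a_2=4, p_2 = 4*49 + 6 = 202, q_2 = 4*8 + 1 = 33.
  i=3: a_3=12, p_3 = 12*202 + 49 = 2473, q_3 = 12*33 + 8 = 404.
  i=4: a_4=8, p_4 = 8*2473 + 202 = 19986, q_4 = 8*404 + 33 = 3265.
  i=5: a_5=1, p_5 = 1*19986 + 2473 = 22459, q_5 = 1*3265 + 404 = 3669.
  i=6: a_6=3, p_6 = 3*22459 + 19986 = 87363, q_6 = 3*3669 + 3265 = 14272.
  i=7: a_7=4, p_7 = 4*87363 + 22459 = 371911, q_7 = 4*14272 + 3669 = 60757.

6/1, 49/8, 202/33, 2473/404, 19986/3265, 22459/3669, 87363/14272, 371911/60757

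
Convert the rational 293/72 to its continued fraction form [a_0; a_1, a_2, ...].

[4; 14, 2, 2]

Run the Euclidean algorithm on 293 and 72; the successive quotients are the partial quotients a_0, a_1, ... (each step inverts the fractional part left over by the previous one):
  293 = 4*72 + 5, so a_0 = 4.
  72 = 14*5 + 2, so a_1 = 14.
  5 = 2*2 + 1, so a_2 = 2.
  2 = 2*1 + 0, so a_3 = 2.
The remainder reaches 0 after 4 divisions, so the expansion has 4 partial quotients, read off in order.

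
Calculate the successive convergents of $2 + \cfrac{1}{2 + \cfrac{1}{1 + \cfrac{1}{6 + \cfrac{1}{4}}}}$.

2/1, 5/2, 7/3, 47/20, 195/83

Using the convergent recurrence p_i = a_i*p_{i-1} + p_{i-2}, q_i = a_i*q_{i-1} + q_{i-2} with p_{-2}=0, p_{-1}=1, q_{-2}=1, q_{-1}=0:
  i=0: a_0=2, p_0 = 2*1 + 0 = 2, q_0 = 2*0 + 1 = 1.
  i=1: a_1=2, p_1 = 2*2 + 1 = 5, q_1 = 2*1 + 0 = 2.
  i=2: a_2=1, p_2 = 1*5 + 2 = 7, q_2 = 1*2 + 1 = 3.
  i=3: a_3=6, p_3 = 6*7 + 5 = 47, q_3 = 6*3 + 2 = 20.
  i=4: a_4=4, p_4 = 4*47 + 7 = 195, q_4 = 4*20 + 3 = 83.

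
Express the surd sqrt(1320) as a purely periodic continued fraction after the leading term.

[36; (3, 72)]

Write x_i = (sqrt(1320) + m_i)/d_i with (m_0, d_0) = (0, 1). a_0 = floor(sqrt(1320)) = 36, since 36^2 = 1296 <= 1320 < 1369 = 37^2.
Iterate m_{i+1} = d_i*a_i - m_i, d_{i+1} = (1320 - m_{i+1}^2)/d_i, a_{i+1} = floor((a_0 + m_{i+1})/d_{i+1}):
  m_1 = 1*36 - 0 = 36, d_1 = (1320 - 36^2)/1 = 24/1 = 24, a_1 = floor((36 + 36)/24) = 3.
  m_2 = 24*3 - 36 = 36, d_2 = (1320 - 36^2)/24 = 24/24 = 1, a_2 = floor((36 + 36)/1) = 72.
  m_3 = 1*72 - 36 = 36, d_3 = (1320 - 36^2)/1 = 24/1 = 24: (m_3, d_3) = (m_1, d_1) = (36, 24), so from here the quotients repeat a_1, a_2; the period length is 2.
Hence the expansion of sqrt(1320) is a_0 = 36 followed by the repeating block 3, 72 (period 2).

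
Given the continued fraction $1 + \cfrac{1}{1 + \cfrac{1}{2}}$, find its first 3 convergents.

Using the convergent recurrence p_i = a_i*p_{i-1} + p_{i-2}, q_i = a_i*q_{i-1} + q_{i-2} with p_{-2}=0, p_{-1}=1, q_{-2}=1, q_{-1}=0:
  i=0: a_0=1, p_0 = 1*1 + 0 = 1, q_0 = 1*0 + 1 = 1.
  i=1: a_1=1, p_1 = 1*1 + 1 = 2, q_1 = 1*1 + 0 = 1.
  i=2: a_2=2, p_2 = 2*2 + 1 = 5, q_2 = 2*1 + 1 = 3.

1/1, 2/1, 5/3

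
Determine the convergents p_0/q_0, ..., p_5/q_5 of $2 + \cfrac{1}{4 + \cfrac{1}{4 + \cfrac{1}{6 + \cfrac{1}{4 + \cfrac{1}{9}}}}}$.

2/1, 9/4, 38/17, 237/106, 986/441, 9111/4075

Using the convergent recurrence p_i = a_i*p_{i-1} + p_{i-2}, q_i = a_i*q_{i-1} + q_{i-2} with p_{-2}=0, p_{-1}=1, q_{-2}=1, q_{-1}=0:
  i=0: a_0=2, p_0 = 2*1 + 0 = 2, q_0 = 2*0 + 1 = 1.
  i=1: a_1=4, p_1 = 4*2 + 1 = 9, q_1 = 4*1 + 0 = 4.
  i=2: a_2=4, p_2 = 4*9 + 2 = 38, q_2 = 4*4 + 1 = 17.
  i=3: a_3=6, p_3 = 6*38 + 9 = 237, q_3 = 6*17 + 4 = 106.
  i=4: a_4=4, p_4 = 4*237 + 38 = 986, q_4 = 4*106 + 17 = 441.
  i=5: a_5=9, p_5 = 9*986 + 237 = 9111, q_5 = 9*441 + 106 = 4075.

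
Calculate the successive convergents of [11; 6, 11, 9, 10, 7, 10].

11/1, 67/6, 748/67, 6799/609, 68738/6157, 487965/43708, 4948388/443237

Using the convergent recurrence p_i = a_i*p_{i-1} + p_{i-2}, q_i = a_i*q_{i-1} + q_{i-2} with p_{-2}=0, p_{-1}=1, q_{-2}=1, q_{-1}=0:
  i=0: a_0=11, p_0 = 11*1 + 0 = 11, q_0 = 11*0 + 1 = 1.
  i=1: a_1=6, p_1 = 6*11 + 1 = 67, q_1 = 6*1 + 0 = 6.
  i=2: a_2=11, p_2 = 11*67 + 11 = 748, q_2 = 11*6 + 1 = 67.
  i=3: a_3=9, p_3 = 9*748 + 67 = 6799, q_3 = 9*67 + 6 = 609.
  i=4: a_4=10, p_4 = 10*6799 + 748 = 68738, q_4 = 10*609 + 67 = 6157.
  i=5: a_5=7, p_5 = 7*68738 + 6799 = 487965, q_5 = 7*6157 + 609 = 43708.
  i=6: a_6=10, p_6 = 10*487965 + 68738 = 4948388, q_6 = 10*43708 + 6157 = 443237.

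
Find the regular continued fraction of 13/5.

[2; 1, 1, 2]

Run the Euclidean algorithm on 13 and 5; the successive quotients are the partial quotients a_0, a_1, ... (each step inverts the fractional part left over by the previous one):
  13 = 2*5 + 3, so a_0 = 2.
  5 = 1*3 + 2, so a_1 = 1.
  3 = 1*2 + 1, so a_2 = 1.
  2 = 2*1 + 0, so a_3 = 2.
The remainder reaches 0 after 4 divisions, so the expansion has 4 partial quotients, read off in order.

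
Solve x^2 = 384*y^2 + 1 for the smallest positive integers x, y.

First expand sqrt(384) as a continued fraction. With x_i = (sqrt(384) + m_i)/d_i and (m_0, d_0) = (0, 1): a_0 = floor(sqrt(384)) = 19, since 19^2 = 361 <= 384 < 400 = 20^2.
Iterate m_{i+1} = d_i*a_i - m_i, d_{i+1} = (384 - m_{i+1}^2)/d_i, a_{i+1} = floor((a_0 + m_{i+1})/d_{i+1}):
  m_1 = 1*19 - 0 = 19, d_1 = (384 - 19^2)/1 = 23/1 = 23, a_1 = floor((19 + 19)/23) = 1.
  m_2 = 23*1 - 19 = 4, d_2 = (384 - 4^2)/23 = 368/23 = 16, a_2 = floor((19 + 4)/16) = 1.
  m_3 = 16*1 - 4 = 12, d_3 = (384 - 12^2)/16 = 240/16 = 15, a_3 = floor((19 + 12)/15) = 2.
  m_4 = 15*2 - 12 = 18, d_4 = (384 - 18^2)/15 = 60/15 = 4, a_4 = floor((19 + 18)/4) = 9.
  m_5 = 4*9 - 18 = 18, d_5 = (384 - 18^2)/4 = 60/4 = 15, a_5 = floor((19 + 18)/15) = 2.
  m_6 = 15*2 - 18 = 12, d_6 = (384 - 12^2)/15 = 240/15 = 16, a_6 = floor((19 + 12)/16) = 1.
  m_7 = 16*1 - 12 = 4, d_7 = (384 - 4^2)/16 = 368/16 = 23, a_7 = floor((19 + 4)/23) = 1.
  m_8 = 23*1 - 4 = 19, d_8 = (384 - 19^2)/23 = 23/23 = 1, a_8 = floor((19 + 19)/1) = 38.
  m_9 = 1*38 - 19 = 19, d_9 = (384 - 19^2)/1 = 23/1 = 23: (m_9, d_9) = (m_1, d_1) = (19, 23), so from here the quotients repeat a_1, ..., a_8; the period length is 8.
So sqrt(384) = [19; (1, 1, 2, 9, 2, 1, 1, 38)] with period length k = 8.
k is even, so the fundamental solution of x^2 - 384y^2 = 1 is (p_{k-1}, q_{k-1}) = (p_7, q_7); compute convergents through index 7.
Convergents (p_i = a_i*p_{i-1} + p_{i-2}, q_i = a_i*q_{i-1} + q_{i-2} with p_{-2}=0, p_{-1}=1, q_{-2}=1, q_{-1}=0):
  i=0: a_0=19, p_0 = 19*1 + 0 = 19, q_0 = 19*0 + 1 = 1.
  i=1: a_1=1, p_1 = 1*19 + 1 = 20, q_1 = 1*1 + 0 = 1.
  i=2: a_2=1, p_2 = 1*20 + 19 = 39, q_2 = 1*1 + 1 = 2.
  i=3: a_3=2, p_3 = 2*39 + 20 = 98, q_3 = 2*2 + 1 = 5.
  i=4: a_4=9, p_4 = 9*98 + 39 = 921, q_4 = 9*5 + 2 = 47.
  i=5: a_5=2, p_5 = 2*921 + 98 = 1940, q_5 = 2*47 + 5 = 99.
  i=6: a_6=1, p_6 = 1*1940 + 921 = 2861, q_6 = 1*99 + 47 = 146.
  i=7: a_7=1, p_7 = 1*2861 + 1940 = 4801, q_7 = 1*146 + 99 = 245.
Check: 4801^2 - 384*245^2 = 23049601 - 23049600 = 1, so (x, y) = (4801, 245) solves the equation, and by the theorem it is the least positive solution.

(x, y) = (4801, 245)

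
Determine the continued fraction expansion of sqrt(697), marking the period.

Write x_i = (sqrt(697) + m_i)/d_i with (m_0, d_0) = (0, 1). a_0 = floor(sqrt(697)) = 26, since 26^2 = 676 <= 697 < 729 = 27^2.
Iterate m_{i+1} = d_i*a_i - m_i, d_{i+1} = (697 - m_{i+1}^2)/d_i, a_{i+1} = floor((a_0 + m_{i+1})/d_{i+1}):
  m_1 = 1*26 - 0 = 26, d_1 = (697 - 26^2)/1 = 21/1 = 21, a_1 = floor((26 + 26)/21) = 2.
  m_2 = 21*2 - 26 = 16, d_2 = (697 - 16^2)/21 = 441/21 = 21, a_2 = floor((26 + 16)/21) = 2.
  m_3 = 21*2 - 16 = 26, d_3 = (697 - 26^2)/21 = 21/21 = 1, a_3 = floor((26 + 26)/1) = 52.
  m_4 = 1*52 - 26 = 26, d_4 = (697 - 26^2)/1 = 21/1 = 21: (m_4, d_4) = (m_1, d_1) = (26, 21), so from here the quotients repeat a_1, ..., a_3; the period length is 3.
Hence the expansion of sqrt(697) is a_0 = 26 followed by the repeating block 2, 2, 52 (period 3).

[26; (2, 2, 52)]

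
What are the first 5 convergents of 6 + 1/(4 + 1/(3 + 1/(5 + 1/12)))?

6/1, 25/4, 81/13, 430/69, 5241/841

Using the convergent recurrence p_i = a_i*p_{i-1} + p_{i-2}, q_i = a_i*q_{i-1} + q_{i-2} with p_{-2}=0, p_{-1}=1, q_{-2}=1, q_{-1}=0:
  i=0: a_0=6, p_0 = 6*1 + 0 = 6, q_0 = 6*0 + 1 = 1.
  i=1: a_1=4, p_1 = 4*6 + 1 = 25, q_1 = 4*1 + 0 = 4.
  i=2: a_2=3, p_2 = 3*25 + 6 = 81, q_2 = 3*4 + 1 = 13.
  i=3: a_3=5, p_3 = 5*81 + 25 = 430, q_3 = 5*13 + 4 = 69.
  i=4: a_4=12, p_4 = 12*430 + 81 = 5241, q_4 = 12*69 + 13 = 841.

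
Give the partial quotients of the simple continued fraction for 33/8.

Run the Euclidean algorithm on 33 and 8; the successive quotients are the partial quotients a_0, a_1, ... (each step inverts the fractional part left over by the previous one):
  33 = 4*8 + 1, so a_0 = 4.
  8 = 8*1 + 0, so a_1 = 8.
The remainder reaches 0 after 2 divisions, so the expansion has 2 partial quotients, read off in order.

[4; 8]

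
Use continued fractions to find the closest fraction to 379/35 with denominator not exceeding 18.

65/6

Expand x = 379/35 as a continued fraction with the Euclidean algorithm:
  379 = 10*35 + 29, so a_0 = 10.
  35 = 1*29 + 6, so a_1 = 1.
  29 = 4*6 + 5, so a_2 = 4.
  6 = 1*5 + 1, so a_3 = 1.
  5 = 5*1 + 0, so a_4 = 5.
so x = [10; 1, 4, 1, 5].
Convergents (p_i = a_i*p_{i-1} + p_{i-2}, q_i = a_i*q_{i-1} + q_{i-2} with p_{-2}=0, p_{-1}=1, q_{-2}=1, q_{-1}=0), until the denominator exceeds 18:
  i=0: a_0=10, p_0 = 10*1 + 0 = 10, q_0 = 10*0 + 1 = 1.
  i=1: a_1=1, p_1 = 1*10 + 1 = 11, q_1 = 1*1 + 0 = 1.
  i=2: a_2=4, p_2 = 4*11 + 10 = 54, q_2 = 4*1 + 1 = 5.
  i=3: a_3=1, p_3 = 1*54 + 11 = 65, q_3 = 1*5 + 1 = 6.
  i=4: a_4=5, p_4 = 5*65 + 54 = 379, q_4 = 5*6 + 5 = 35.
q_4 = 35 > 18, so the last convergent with denominator <= 18 is p_3/q_3 = 65/6.
The closest fraction with denominator <= 18 is either p_3/q_3 or the intermediate fraction (k*p_3 + p_2)/(k*q_3 + q_2) with the largest k >= 1 whose denominator stays <= 18; these approach x as k grows, and every other convergent or intermediate fraction in range is farther away.
Largest k: floor((18 - q_2)/q_3) = floor((18 - 5)/6) = 2.
That gives (2*65 + 54)/(2*6 + 5) = 184/17.
Compare the errors: |x - 65/6| = |379*6 - 65*35|/(35*6) = 1/210, and |x - 184/17| = |379*17 - 184*35|/(35*17) = 3/595.
Cross-multiplying, 1*595 = 595 < 630 = 3*210, so 1/210 is smaller: the convergent 65/6 is closer to x than 184/17.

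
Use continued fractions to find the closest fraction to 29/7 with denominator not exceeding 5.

21/5

Expand x = 29/7 as a continued fraction with the Euclidean algorithm:
  29 = 4*7 + 1, so a_0 = 4.
  7 = 7*1 + 0, so a_1 = 7.
so x = [4; 7].
Convergents (p_i = a_i*p_{i-1} + p_{i-2}, q_i = a_i*q_{i-1} + q_{i-2} with p_{-2}=0, p_{-1}=1, q_{-2}=1, q_{-1}=0), until the denominator exceeds 5:
  i=0: a_0=4, p_0 = 4*1 + 0 = 4, q_0 = 4*0 + 1 = 1.
  i=1: a_1=7, p_1 = 7*4 + 1 = 29, q_1 = 7*1 + 0 = 7.
q_1 = 7 > 5, so the last convergent with denominator <= 5 is p_0/q_0 = 4/1.
The closest fraction with denominator <= 5 is either p_0/q_0 or the intermediate fraction (k*p_0 + p_{-1})/(k*q_0 + q_{-1}) with the largest k >= 1 whose denominator stays <= 5; these approach x as k grows, and every other convergent or intermediate fraction in range is farther away.
Largest k: floor((5 - q_{-1})/q_0) = floor((5 - 0)/1) = 5 (using the seeds p_{-1} = 1, q_{-1} = 0).
That gives (5*4 + 1)/(5*1 + 0) = 21/5.
Compare the errors: |x - 4/1| = |29*1 - 4*7|/(7*1) = 1/7, and |x - 21/5| = |29*5 - 21*7|/(7*5) = 2/35.
Cross-multiplying, 2*7 = 14 < 35 = 1*35, so 2/35 is smaller: the intermediate fraction 21/5 is closer to x than 4/1.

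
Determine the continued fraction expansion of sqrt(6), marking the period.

[2; (2, 4)]

Write x_i = (sqrt(6) + m_i)/d_i with (m_0, d_0) = (0, 1). a_0 = floor(sqrt(6)) = 2, since 2^2 = 4 <= 6 < 9 = 3^2.
Iterate m_{i+1} = d_i*a_i - m_i, d_{i+1} = (6 - m_{i+1}^2)/d_i, a_{i+1} = floor((a_0 + m_{i+1})/d_{i+1}):
  m_1 = 1*2 - 0 = 2, d_1 = (6 - 2^2)/1 = 2/1 = 2, a_1 = floor((2 + 2)/2) = 2.
  m_2 = 2*2 - 2 = 2, d_2 = (6 - 2^2)/2 = 2/2 = 1, a_2 = floor((2 + 2)/1) = 4.
  m_3 = 1*4 - 2 = 2, d_3 = (6 - 2^2)/1 = 2/1 = 2: (m_3, d_3) = (m_1, d_1) = (2, 2), so from here the quotients repeat a_1, a_2; the period length is 2.
Hence the expansion of sqrt(6) is a_0 = 2 followed by the repeating block 2, 4 (period 2).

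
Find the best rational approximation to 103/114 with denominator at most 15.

Expand x = 103/114 as a continued fraction with the Euclidean algorithm:
  103 = 0*114 + 103, so a_0 = 0.
  114 = 1*103 + 11, so a_1 = 1.
  103 = 9*11 + 4, so a_2 = 9.
  11 = 2*4 + 3, so a_3 = 2.
  4 = 1*3 + 1, so a_4 = 1.
  3 = 3*1 + 0, so a_5 = 3.
so x = [0; 1, 9, 2, 1, 3].
Convergents (p_i = a_i*p_{i-1} + p_{i-2}, q_i = a_i*q_{i-1} + q_{i-2} with p_{-2}=0, p_{-1}=1, q_{-2}=1, q_{-1}=0), until the denominator exceeds 15:
  i=0: a_0=0, p_0 = 0*1 + 0 = 0, q_0 = 0*0 + 1 = 1.
  i=1: a_1=1, p_1 = 1*0 + 1 = 1, q_1 = 1*1 + 0 = 1.
  i=2: a_2=9, p_2 = 9*1 + 0 = 9, q_2 = 9*1 + 1 = 10.
  i=3: a_3=2, p_3 = 2*9 + 1 = 19, q_3 = 2*10 + 1 = 21.
q_3 = 21 > 15, so the last convergent with denominator <= 15 is p_2/q_2 = 9/10.
The closest fraction with denominator <= 15 is either p_2/q_2 or the intermediate fraction (k*p_2 + p_1)/(k*q_2 + q_1) with the largest k >= 1 whose denominator stays <= 15; these approach x as k grows, and every other convergent or intermediate fraction in range is farther away.
Largest k: floor((15 - q_1)/q_2) = floor((15 - 1)/10) = 1.
That gives (1*9 + 1)/(1*10 + 1) = 10/11.
Compare the errors: |x - 9/10| = |103*10 - 9*114|/(114*10) = 4/1140, and |x - 10/11| = |103*11 - 10*114|/(114*11) = 7/1254.
Cross-multiplying, 4*1254 = 5016 < 7980 = 7*1140, so 4/1140 is smaller: the convergent 9/10 is closer to x than 10/11.

9/10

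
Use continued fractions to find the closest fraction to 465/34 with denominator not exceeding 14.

41/3

Expand x = 465/34 as a continued fraction with the Euclidean algorithm:
  465 = 13*34 + 23, so a_0 = 13.
  34 = 1*23 + 11, so a_1 = 1.
  23 = 2*11 + 1, so a_2 = 2.
  11 = 11*1 + 0, so a_3 = 11.
so x = [13; 1, 2, 11].
Convergents (p_i = a_i*p_{i-1} + p_{i-2}, q_i = a_i*q_{i-1} + q_{i-2} with p_{-2}=0, p_{-1}=1, q_{-2}=1, q_{-1}=0), until the denominator exceeds 14:
  i=0: a_0=13, p_0 = 13*1 + 0 = 13, q_0 = 13*0 + 1 = 1.
  i=1: a_1=1, p_1 = 1*13 + 1 = 14, q_1 = 1*1 + 0 = 1.
  i=2: a_2=2, p_2 = 2*14 + 13 = 41, q_2 = 2*1 + 1 = 3.
  i=3: a_3=11, p_3 = 11*41 + 14 = 465, q_3 = 11*3 + 1 = 34.
q_3 = 34 > 14, so the last convergent with denominator <= 14 is p_2/q_2 = 41/3.
The closest fraction with denominator <= 14 is either p_2/q_2 or the intermediate fraction (k*p_2 + p_1)/(k*q_2 + q_1) with the largest k >= 1 whose denominator stays <= 14; these approach x as k grows, and every other convergent or intermediate fraction in range is farther away.
Largest k: floor((14 - q_1)/q_2) = floor((14 - 1)/3) = 4.
That gives (4*41 + 14)/(4*3 + 1) = 178/13.
Compare the errors: |x - 41/3| = |465*3 - 41*34|/(34*3) = 1/102, and |x - 178/13| = |465*13 - 178*34|/(34*13) = 7/442.
Cross-multiplying, 1*442 = 442 < 714 = 7*102, so 1/102 is smaller: the convergent 41/3 is closer to x than 178/13.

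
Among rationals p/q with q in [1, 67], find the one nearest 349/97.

241/67

Expand x = 349/97 as a continued fraction with the Euclidean algorithm:
  349 = 3*97 + 58, so a_0 = 3.
  97 = 1*58 + 39, so a_1 = 1.
  58 = 1*39 + 19, so a_2 = 1.
  39 = 2*19 + 1, so a_3 = 2.
  19 = 19*1 + 0, so a_4 = 19.
so x = [3; 1, 1, 2, 19].
Convergents (p_i = a_i*p_{i-1} + p_{i-2}, q_i = a_i*q_{i-1} + q_{i-2} with p_{-2}=0, p_{-1}=1, q_{-2}=1, q_{-1}=0), until the denominator exceeds 67:
  i=0: a_0=3, p_0 = 3*1 + 0 = 3, q_0 = 3*0 + 1 = 1.
  i=1: a_1=1, p_1 = 1*3 + 1 = 4, q_1 = 1*1 + 0 = 1.
  i=2: a_2=1, p_2 = 1*4 + 3 = 7, q_2 = 1*1 + 1 = 2.
  i=3: a_3=2, p_3 = 2*7 + 4 = 18, q_3 = 2*2 + 1 = 5.
  i=4: a_4=19, p_4 = 19*18 + 7 = 349, q_4 = 19*5 + 2 = 97.
q_4 = 97 > 67, so the last convergent with denominator <= 67 is p_3/q_3 = 18/5.
The closest fraction with denominator <= 67 is either p_3/q_3 or the intermediate fraction (k*p_3 + p_2)/(k*q_3 + q_2) with the largest k >= 1 whose denominator stays <= 67; these approach x as k grows, and every other convergent or intermediate fraction in range is farther away.
Largest k: floor((67 - q_2)/q_3) = floor((67 - 2)/5) = 13.
That gives (13*18 + 7)/(13*5 + 2) = 241/67.
Compare the errors: |x - 18/5| = |349*5 - 18*97|/(97*5) = 1/485, and |x - 241/67| = |349*67 - 241*97|/(97*67) = 6/6499.
Cross-multiplying, 6*485 = 2910 < 6499 = 1*6499, so 6/6499 is smaller: the intermediate fraction 241/67 is closer to x than 18/5.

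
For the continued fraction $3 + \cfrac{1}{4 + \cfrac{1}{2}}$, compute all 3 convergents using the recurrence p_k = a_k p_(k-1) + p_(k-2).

3/1, 13/4, 29/9

Using the convergent recurrence p_i = a_i*p_{i-1} + p_{i-2}, q_i = a_i*q_{i-1} + q_{i-2} with p_{-2}=0, p_{-1}=1, q_{-2}=1, q_{-1}=0:
  i=0: a_0=3, p_0 = 3*1 + 0 = 3, q_0 = 3*0 + 1 = 1.
  i=1: a_1=4, p_1 = 4*3 + 1 = 13, q_1 = 4*1 + 0 = 4.
  i=2: a_2=2, p_2 = 2*13 + 3 = 29, q_2 = 2*4 + 1 = 9.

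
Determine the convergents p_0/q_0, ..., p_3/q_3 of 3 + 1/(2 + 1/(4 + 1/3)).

Using the convergent recurrence p_i = a_i*p_{i-1} + p_{i-2}, q_i = a_i*q_{i-1} + q_{i-2} with p_{-2}=0, p_{-1}=1, q_{-2}=1, q_{-1}=0:
  i=0: a_0=3, p_0 = 3*1 + 0 = 3, q_0 = 3*0 + 1 = 1.
  i=1: a_1=2, p_1 = 2*3 + 1 = 7, q_1 = 2*1 + 0 = 2.
  i=2: a_2=4, p_2 = 4*7 + 3 = 31, q_2 = 4*2 + 1 = 9.
  i=3: a_3=3, p_3 = 3*31 + 7 = 100, q_3 = 3*9 + 2 = 29.

3/1, 7/2, 31/9, 100/29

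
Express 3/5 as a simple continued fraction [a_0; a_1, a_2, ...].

[0; 1, 1, 2]

Run the Euclidean algorithm on 3 and 5; the successive quotients are the partial quotients a_0, a_1, ... (each step inverts the fractional part left over by the previous one):
  3 = 0*5 + 3, so a_0 = 0.
  5 = 1*3 + 2, so a_1 = 1.
  3 = 1*2 + 1, so a_2 = 1.
  2 = 2*1 + 0, so a_3 = 2.
The remainder reaches 0 after 4 divisions, so the expansion has 4 partial quotients, read off in order.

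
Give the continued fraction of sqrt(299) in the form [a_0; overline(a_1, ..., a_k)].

[17; overline(3, 2, 3, 34)]

Write x_i = (sqrt(299) + m_i)/d_i with (m_0, d_0) = (0, 1). a_0 = floor(sqrt(299)) = 17, since 17^2 = 289 <= 299 < 324 = 18^2.
Iterate m_{i+1} = d_i*a_i - m_i, d_{i+1} = (299 - m_{i+1}^2)/d_i, a_{i+1} = floor((a_0 + m_{i+1})/d_{i+1}):
  m_1 = 1*17 - 0 = 17, d_1 = (299 - 17^2)/1 = 10/1 = 10, a_1 = floor((17 + 17)/10) = 3.
  m_2 = 10*3 - 17 = 13, d_2 = (299 - 13^2)/10 = 130/10 = 13, a_2 = floor((17 + 13)/13) = 2.
  m_3 = 13*2 - 13 = 13, d_3 = (299 - 13^2)/13 = 130/13 = 10, a_3 = floor((17 + 13)/10) = 3.
  m_4 = 10*3 - 13 = 17, d_4 = (299 - 17^2)/10 = 10/10 = 1, a_4 = floor((17 + 17)/1) = 34.
  m_5 = 1*34 - 17 = 17, d_5 = (299 - 17^2)/1 = 10/1 = 10: (m_5, d_5) = (m_1, d_1) = (17, 10), so from here the quotients repeat a_1, ..., a_4; the period length is 4.
Hence the expansion of sqrt(299) is a_0 = 17 followed by the repeating block 3, 2, 3, 34 (period 4).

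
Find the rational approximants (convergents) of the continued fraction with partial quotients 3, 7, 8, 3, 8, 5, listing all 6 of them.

Using the convergent recurrence p_i = a_i*p_{i-1} + p_{i-2}, q_i = a_i*q_{i-1} + q_{i-2} with p_{-2}=0, p_{-1}=1, q_{-2}=1, q_{-1}=0:
  i=0: a_0=3, p_0 = 3*1 + 0 = 3, q_0 = 3*0 + 1 = 1.
  i=1: a_1=7, p_1 = 7*3 + 1 = 22, q_1 = 7*1 + 0 = 7.
  i=2: a_2=8, p_2 = 8*22 + 3 = 179, q_2 = 8*7 + 1 = 57.
  i=3: a_3=3, p_3 = 3*179 + 22 = 559, q_3 = 3*57 + 7 = 178.
  i=4: a_4=8, p_4 = 8*559 + 179 = 4651, q_4 = 8*178 + 57 = 1481.
  i=5: a_5=5, p_5 = 5*4651 + 559 = 23814, q_5 = 5*1481 + 178 = 7583.

3/1, 22/7, 179/57, 559/178, 4651/1481, 23814/7583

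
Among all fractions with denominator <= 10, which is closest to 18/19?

9/10

Expand x = 18/19 as a continued fraction with the Euclidean algorithm:
  18 = 0*19 + 18, so a_0 = 0.
  19 = 1*18 + 1, so a_1 = 1.
  18 = 18*1 + 0, so a_2 = 18.
so x = [0; 1, 18].
Convergents (p_i = a_i*p_{i-1} + p_{i-2}, q_i = a_i*q_{i-1} + q_{i-2} with p_{-2}=0, p_{-1}=1, q_{-2}=1, q_{-1}=0), until the denominator exceeds 10:
  i=0: a_0=0, p_0 = 0*1 + 0 = 0, q_0 = 0*0 + 1 = 1.
  i=1: a_1=1, p_1 = 1*0 + 1 = 1, q_1 = 1*1 + 0 = 1.
  i=2: a_2=18, p_2 = 18*1 + 0 = 18, q_2 = 18*1 + 1 = 19.
q_2 = 19 > 10, so the last convergent with denominator <= 10 is p_1/q_1 = 1/1.
The closest fraction with denominator <= 10 is either p_1/q_1 or the intermediate fraction (k*p_1 + p_0)/(k*q_1 + q_0) with the largest k >= 1 whose denominator stays <= 10; these approach x as k grows, and every other convergent or intermediate fraction in range is farther away.
Largest k: floor((10 - q_0)/q_1) = floor((10 - 1)/1) = 9.
That gives (9*1 + 0)/(9*1 + 1) = 9/10.
Compare the errors: |x - 1/1| = |18*1 - 1*19|/(19*1) = 1/19, and |x - 9/10| = |18*10 - 9*19|/(19*10) = 9/190.
Cross-multiplying, 9*19 = 171 < 190 = 1*190, so 9/190 is smaller: the intermediate fraction 9/10 is closer to x than 1/1.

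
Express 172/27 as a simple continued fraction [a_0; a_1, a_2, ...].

[6; 2, 1, 2, 3]

Run the Euclidean algorithm on 172 and 27; the successive quotients are the partial quotients a_0, a_1, ... (each step inverts the fractional part left over by the previous one):
  172 = 6*27 + 10, so a_0 = 6.
  27 = 2*10 + 7, so a_1 = 2.
  10 = 1*7 + 3, so a_2 = 1.
  7 = 2*3 + 1, so a_3 = 2.
  3 = 3*1 + 0, so a_4 = 3.
The remainder reaches 0 after 5 divisions, so the expansion has 5 partial quotients, read off in order.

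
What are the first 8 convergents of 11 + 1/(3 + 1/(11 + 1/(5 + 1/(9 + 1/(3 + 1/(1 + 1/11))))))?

11/1, 34/3, 385/34, 1959/173, 18016/1591, 56007/4946, 74023/6537, 870260/76853

Using the convergent recurrence p_i = a_i*p_{i-1} + p_{i-2}, q_i = a_i*q_{i-1} + q_{i-2} with p_{-2}=0, p_{-1}=1, q_{-2}=1, q_{-1}=0:
  i=0: a_0=11, p_0 = 11*1 + 0 = 11, q_0 = 11*0 + 1 = 1.
  i=1: a_1=3, p_1 = 3*11 + 1 = 34, q_1 = 3*1 + 0 = 3.
  i=2: a_2=11, p_2 = 11*34 + 11 = 385, q_2 = 11*3 + 1 = 34.
  i=3: a_3=5, p_3 = 5*385 + 34 = 1959, q_3 = 5*34 + 3 = 173.
  i=4: a_4=9, p_4 = 9*1959 + 385 = 18016, q_4 = 9*173 + 34 = 1591.
  i=5: a_5=3, p_5 = 3*18016 + 1959 = 56007, q_5 = 3*1591 + 173 = 4946.
  i=6: a_6=1, p_6 = 1*56007 + 18016 = 74023, q_6 = 1*4946 + 1591 = 6537.
  i=7: a_7=11, p_7 = 11*74023 + 56007 = 870260, q_7 = 11*6537 + 4946 = 76853.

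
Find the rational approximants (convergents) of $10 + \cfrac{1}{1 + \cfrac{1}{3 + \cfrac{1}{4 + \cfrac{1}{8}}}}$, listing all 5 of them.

10/1, 11/1, 43/4, 183/17, 1507/140

Using the convergent recurrence p_i = a_i*p_{i-1} + p_{i-2}, q_i = a_i*q_{i-1} + q_{i-2} with p_{-2}=0, p_{-1}=1, q_{-2}=1, q_{-1}=0:
  i=0: a_0=10, p_0 = 10*1 + 0 = 10, q_0 = 10*0 + 1 = 1.
  i=1: a_1=1, p_1 = 1*10 + 1 = 11, q_1 = 1*1 + 0 = 1.
  i=2: a_2=3, p_2 = 3*11 + 10 = 43, q_2 = 3*1 + 1 = 4.
  i=3: a_3=4, p_3 = 4*43 + 11 = 183, q_3 = 4*4 + 1 = 17.
  i=4: a_4=8, p_4 = 8*183 + 43 = 1507, q_4 = 8*17 + 4 = 140.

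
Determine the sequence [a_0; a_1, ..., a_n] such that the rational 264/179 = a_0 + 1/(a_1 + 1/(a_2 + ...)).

[1; 2, 9, 2, 4]

Run the Euclidean algorithm on 264 and 179; the successive quotients are the partial quotients a_0, a_1, ... (each step inverts the fractional part left over by the previous one):
  264 = 1*179 + 85, so a_0 = 1.
  179 = 2*85 + 9, so a_1 = 2.
  85 = 9*9 + 4, so a_2 = 9.
  9 = 2*4 + 1, so a_3 = 2.
  4 = 4*1 + 0, so a_4 = 4.
The remainder reaches 0 after 5 divisions, so the expansion has 5 partial quotients, read off in order.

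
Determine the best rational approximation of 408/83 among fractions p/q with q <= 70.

290/59

Expand x = 408/83 as a continued fraction with the Euclidean algorithm:
  408 = 4*83 + 76, so a_0 = 4.
  83 = 1*76 + 7, so a_1 = 1.
  76 = 10*7 + 6, so a_2 = 10.
  7 = 1*6 + 1, so a_3 = 1.
  6 = 6*1 + 0, so a_4 = 6.
so x = [4; 1, 10, 1, 6].
Convergents (p_i = a_i*p_{i-1} + p_{i-2}, q_i = a_i*q_{i-1} + q_{i-2} with p_{-2}=0, p_{-1}=1, q_{-2}=1, q_{-1}=0), until the denominator exceeds 70:
  i=0: a_0=4, p_0 = 4*1 + 0 = 4, q_0 = 4*0 + 1 = 1.
  i=1: a_1=1, p_1 = 1*4 + 1 = 5, q_1 = 1*1 + 0 = 1.
  i=2: a_2=10, p_2 = 10*5 + 4 = 54, q_2 = 10*1 + 1 = 11.
  i=3: a_3=1, p_3 = 1*54 + 5 = 59, q_3 = 1*11 + 1 = 12.
  i=4: a_4=6, p_4 = 6*59 + 54 = 408, q_4 = 6*12 + 11 = 83.
q_4 = 83 > 70, so the last convergent with denominator <= 70 is p_3/q_3 = 59/12.
The closest fraction with denominator <= 70 is either p_3/q_3 or the intermediate fraction (k*p_3 + p_2)/(k*q_3 + q_2) with the largest k >= 1 whose denominator stays <= 70; these approach x as k grows, and every other convergent or intermediate fraction in range is farther away.
Largest k: floor((70 - q_2)/q_3) = floor((70 - 11)/12) = 4.
That gives (4*59 + 54)/(4*12 + 11) = 290/59.
Compare the errors: |x - 59/12| = |408*12 - 59*83|/(83*12) = 1/996, and |x - 290/59| = |408*59 - 290*83|/(83*59) = 2/4897.
Cross-multiplying, 2*996 = 1992 < 4897 = 1*4897, so 2/4897 is smaller: the intermediate fraction 290/59 is closer to x than 59/12.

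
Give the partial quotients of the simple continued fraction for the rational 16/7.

Run the Euclidean algorithm on 16 and 7; the successive quotients are the partial quotients a_0, a_1, ... (each step inverts the fractional part left over by the previous one):
  16 = 2*7 + 2, so a_0 = 2.
  7 = 3*2 + 1, so a_1 = 3.
  2 = 2*1 + 0, so a_2 = 2.
The remainder reaches 0 after 3 divisions, so the expansion has 3 partial quotients, read off in order.

[2; 3, 2]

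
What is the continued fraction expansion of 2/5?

Run the Euclidean algorithm on 2 and 5; the successive quotients are the partial quotients a_0, a_1, ... (each step inverts the fractional part left over by the previous one):
  2 = 0*5 + 2, so a_0 = 0.
  5 = 2*2 + 1, so a_1 = 2.
  2 = 2*1 + 0, so a_2 = 2.
The remainder reaches 0 after 3 divisions, so the expansion has 3 partial quotients, read off in order.

[0; 2, 2]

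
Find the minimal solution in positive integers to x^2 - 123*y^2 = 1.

First expand sqrt(123) as a continued fraction. With x_i = (sqrt(123) + m_i)/d_i and (m_0, d_0) = (0, 1): a_0 = floor(sqrt(123)) = 11, since 11^2 = 121 <= 123 < 144 = 12^2.
Iterate m_{i+1} = d_i*a_i - m_i, d_{i+1} = (123 - m_{i+1}^2)/d_i, a_{i+1} = floor((a_0 + m_{i+1})/d_{i+1}):
  m_1 = 1*11 - 0 = 11, d_1 = (123 - 11^2)/1 = 2/1 = 2, a_1 = floor((11 + 11)/2) = 11.
  m_2 = 2*11 - 11 = 11, d_2 = (123 - 11^2)/2 = 2/2 = 1, a_2 = floor((11 + 11)/1) = 22.
  m_3 = 1*22 - 11 = 11, d_3 = (123 - 11^2)/1 = 2/1 = 2: (m_3, d_3) = (m_1, d_1) = (11, 2), so from here the quotients repeat a_1, a_2; the period length is 2.
So sqrt(123) = [11; (11, 22)] with period length k = 2.
k is even, so the fundamental solution of x^2 - 123y^2 = 1 is (p_{k-1}, q_{k-1}) = (p_1, q_1); compute convergents through index 1.
Convergents (p_i = a_i*p_{i-1} + p_{i-2}, q_i = a_i*q_{i-1} + q_{i-2} with p_{-2}=0, p_{-1}=1, q_{-2}=1, q_{-1}=0):
  i=0: a_0=11, p_0 = 11*1 + 0 = 11, q_0 = 11*0 + 1 = 1.
  i=1: a_1=11, p_1 = 11*11 + 1 = 122, q_1 = 11*1 + 0 = 11.
Check: 122^2 - 123*11^2 = 14884 - 14883 = 1, so (x, y) = (122, 11) solves the equation, and by the theorem it is the least positive solution.

(x, y) = (122, 11)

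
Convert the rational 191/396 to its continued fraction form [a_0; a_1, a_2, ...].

Run the Euclidean algorithm on 191 and 396; the successive quotients are the partial quotients a_0, a_1, ... (each step inverts the fractional part left over by the previous one):
  191 = 0*396 + 191, so a_0 = 0.
  396 = 2*191 + 14, so a_1 = 2.
  191 = 13*14 + 9, so a_2 = 13.
  14 = 1*9 + 5, so a_3 = 1.
  9 = 1*5 + 4, so a_4 = 1.
  5 = 1*4 + 1, so a_5 = 1.
  4 = 4*1 + 0, so a_6 = 4.
The remainder reaches 0 after 7 divisions, so the expansion has 7 partial quotients, read off in order.

[0; 2, 13, 1, 1, 1, 4]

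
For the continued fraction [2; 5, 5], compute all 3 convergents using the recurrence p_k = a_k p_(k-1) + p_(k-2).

Using the convergent recurrence p_i = a_i*p_{i-1} + p_{i-2}, q_i = a_i*q_{i-1} + q_{i-2} with p_{-2}=0, p_{-1}=1, q_{-2}=1, q_{-1}=0:
  i=0: a_0=2, p_0 = 2*1 + 0 = 2, q_0 = 2*0 + 1 = 1.
  i=1: a_1=5, p_1 = 5*2 + 1 = 11, q_1 = 5*1 + 0 = 5.
  i=2: a_2=5, p_2 = 5*11 + 2 = 57, q_2 = 5*5 + 1 = 26.

2/1, 11/5, 57/26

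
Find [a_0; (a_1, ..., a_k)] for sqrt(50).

Write x_i = (sqrt(50) + m_i)/d_i with (m_0, d_0) = (0, 1). a_0 = floor(sqrt(50)) = 7, since 7^2 = 49 <= 50 < 64 = 8^2.
Iterate m_{i+1} = d_i*a_i - m_i, d_{i+1} = (50 - m_{i+1}^2)/d_i, a_{i+1} = floor((a_0 + m_{i+1})/d_{i+1}):
  m_1 = 1*7 - 0 = 7, d_1 = (50 - 7^2)/1 = 1/1 = 1, a_1 = floor((7 + 7)/1) = 14.
  m_2 = 1*14 - 7 = 7, d_2 = (50 - 7^2)/1 = 1/1 = 1: (m_2, d_2) = (m_1, d_1) = (7, 1), so from here the quotient a_1 repeats; the period length is 1.
Hence the expansion of sqrt(50) is a_0 = 7 followed by the repeating block 14 (period 1).

[7; (14)]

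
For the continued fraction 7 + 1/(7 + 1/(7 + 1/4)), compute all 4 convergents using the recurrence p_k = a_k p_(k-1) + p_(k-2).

Using the convergent recurrence p_i = a_i*p_{i-1} + p_{i-2}, q_i = a_i*q_{i-1} + q_{i-2} with p_{-2}=0, p_{-1}=1, q_{-2}=1, q_{-1}=0:
  i=0: a_0=7, p_0 = 7*1 + 0 = 7, q_0 = 7*0 + 1 = 1.
  i=1: a_1=7, p_1 = 7*7 + 1 = 50, q_1 = 7*1 + 0 = 7.
  i=2: a_2=7, p_2 = 7*50 + 7 = 357, q_2 = 7*7 + 1 = 50.
  i=3: a_3=4, p_3 = 4*357 + 50 = 1478, q_3 = 4*50 + 7 = 207.

7/1, 50/7, 357/50, 1478/207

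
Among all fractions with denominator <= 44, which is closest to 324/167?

64/33

Expand x = 324/167 as a continued fraction with the Euclidean algorithm:
  324 = 1*167 + 157, so a_0 = 1.
  167 = 1*157 + 10, so a_1 = 1.
  157 = 15*10 + 7, so a_2 = 15.
  10 = 1*7 + 3, so a_3 = 1.
  7 = 2*3 + 1, so a_4 = 2.
  3 = 3*1 + 0, so a_5 = 3.
so x = [1; 1, 15, 1, 2, 3].
Convergents (p_i = a_i*p_{i-1} + p_{i-2}, q_i = a_i*q_{i-1} + q_{i-2} with p_{-2}=0, p_{-1}=1, q_{-2}=1, q_{-1}=0), until the denominator exceeds 44:
  i=0: a_0=1, p_0 = 1*1 + 0 = 1, q_0 = 1*0 + 1 = 1.
  i=1: a_1=1, p_1 = 1*1 + 1 = 2, q_1 = 1*1 + 0 = 1.
  i=2: a_2=15, p_2 = 15*2 + 1 = 31, q_2 = 15*1 + 1 = 16.
  i=3: a_3=1, p_3 = 1*31 + 2 = 33, q_3 = 1*16 + 1 = 17.
  i=4: a_4=2, p_4 = 2*33 + 31 = 97, q_4 = 2*17 + 16 = 50.
q_4 = 50 > 44, so the last convergent with denominator <= 44 is p_3/q_3 = 33/17.
The closest fraction with denominator <= 44 is either p_3/q_3 or the intermediate fraction (k*p_3 + p_2)/(k*q_3 + q_2) with the largest k >= 1 whose denominator stays <= 44; these approach x as k grows, and every other convergent or intermediate fraction in range is farther away.
Largest k: floor((44 - q_2)/q_3) = floor((44 - 16)/17) = 1.
That gives (1*33 + 31)/(1*17 + 16) = 64/33.
Compare the errors: |x - 33/17| = |324*17 - 33*167|/(167*17) = 3/2839, and |x - 64/33| = |324*33 - 64*167|/(167*33) = 4/5511.
Cross-multiplying, 4*2839 = 11356 < 16533 = 3*5511, so 4/5511 is smaller: the intermediate fraction 64/33 is closer to x than 33/17.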